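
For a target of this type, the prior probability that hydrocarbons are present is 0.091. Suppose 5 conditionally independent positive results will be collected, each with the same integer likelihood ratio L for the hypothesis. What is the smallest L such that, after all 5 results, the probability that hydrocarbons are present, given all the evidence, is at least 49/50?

4

Prior odds = 0.091/0.909 = 91/909.
Target odds = 0.98/0.02 = 49.
Need L⁵ ≥ 49 ÷ (91/909) = 6363/13.
3⁵ = 243 < 6363/13 ≤ 1024 = 4⁵, so L = 4.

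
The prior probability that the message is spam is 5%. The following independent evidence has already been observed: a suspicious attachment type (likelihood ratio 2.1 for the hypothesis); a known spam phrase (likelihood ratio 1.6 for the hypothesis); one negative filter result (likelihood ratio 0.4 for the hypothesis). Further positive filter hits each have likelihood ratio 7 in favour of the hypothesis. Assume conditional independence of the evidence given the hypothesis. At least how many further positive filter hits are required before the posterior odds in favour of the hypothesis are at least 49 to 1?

4

Prior odds = 0.05/0.95 = 1/19.
Combined Bayes factor of the evidence already in hand = 2.1 × 1.6 × 0.4 = 1.344.
Odds after that evidence = (1/19) × 1.344 = 168/2375.
Target odds = 49.
Need 7ⁿ ≥ 49 ÷ (168/2375) = 16625/24.
7³ = 343 falls short of 16625/24 but 7⁴ = 2401 reaches it, so n = 4.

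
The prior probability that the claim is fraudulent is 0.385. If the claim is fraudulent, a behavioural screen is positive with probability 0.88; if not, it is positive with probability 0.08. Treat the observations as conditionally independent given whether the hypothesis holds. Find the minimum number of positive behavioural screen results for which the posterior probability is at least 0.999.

Prior odds = 0.385/0.615 = 77/123.
Likelihood ratio of a positive = 0.88/0.08 = 11.
Target odds: 0.999 ÷ 0.001 = 999.
Require 11ⁿ ≥ 999 ÷ (77/123) = 122877/77.
11³ = 1331 falls short of 122877/77 but 11⁴ = 14641 reaches it, so n = 4.

4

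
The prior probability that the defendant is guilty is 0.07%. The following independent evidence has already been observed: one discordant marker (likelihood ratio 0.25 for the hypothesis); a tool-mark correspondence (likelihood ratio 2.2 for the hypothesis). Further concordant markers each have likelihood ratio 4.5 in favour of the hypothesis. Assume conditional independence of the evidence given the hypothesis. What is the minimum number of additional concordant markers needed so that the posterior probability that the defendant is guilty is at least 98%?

Prior odds = 0.0007/0.9993 = 7/9993.
Combined Bayes factor of the evidence already in hand = 0.25 × 2.2 = 0.55.
Odds after that evidence = (7/9993) × 0.55 = 77/199860.
Target odds = 0.98/0.02 = 49.
Need 4.5ⁿ ≥ 49 ÷ (77/199860) = 1399020/11.
4.5⁷ = 4782969/128 falls short of 1399020/11 but 4.5⁸ = 43046721/256 reaches it, so n = 8.

8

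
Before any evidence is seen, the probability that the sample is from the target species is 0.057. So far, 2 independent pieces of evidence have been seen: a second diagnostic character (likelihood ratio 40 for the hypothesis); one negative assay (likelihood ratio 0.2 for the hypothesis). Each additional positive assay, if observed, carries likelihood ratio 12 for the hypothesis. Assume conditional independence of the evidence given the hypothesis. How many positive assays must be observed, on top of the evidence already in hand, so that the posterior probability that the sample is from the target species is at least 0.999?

Prior odds = 0.057/0.943 = 57/943.
Combined Bayes factor of the evidence already in hand = 40 × 0.2 = 8.
Odds after that evidence = (57/943) × 8 = 456/943.
Target odds = 0.999/0.001 = 999.
Need 12ⁿ ≥ 999 ÷ (456/943) = 314019/152.
12³ = 1728 falls short of 314019/152 but 12⁴ = 20736 reaches it, so n = 4.

4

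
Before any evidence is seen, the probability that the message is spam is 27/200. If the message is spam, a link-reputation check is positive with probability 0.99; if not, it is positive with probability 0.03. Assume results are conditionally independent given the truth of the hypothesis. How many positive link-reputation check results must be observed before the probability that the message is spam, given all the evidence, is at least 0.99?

Prior odds = 0.135/0.865 = 27/173.
Likelihood ratio of a positive = 0.99/0.03 = 33.
Target odds: 0.99 ÷ 0.01 = 99.
Require 33ⁿ ≥ 99 ÷ (27/173) = 1903/3.
33¹ = 33 falls short of 1903/3 but 33² = 1089 reaches it, so n = 2.

2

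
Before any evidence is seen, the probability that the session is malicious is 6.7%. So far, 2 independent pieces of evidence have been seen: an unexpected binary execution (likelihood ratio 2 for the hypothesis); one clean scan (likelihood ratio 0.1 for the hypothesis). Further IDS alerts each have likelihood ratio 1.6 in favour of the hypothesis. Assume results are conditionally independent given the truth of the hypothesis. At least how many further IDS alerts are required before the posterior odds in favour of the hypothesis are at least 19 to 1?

16

Prior odds = 0.067/0.933 = 67/933.
Combined Bayes factor of the evidence already in hand = 2 × 0.1 = 0.2.
Odds after that evidence = (67/933) × 0.2 = 67/4665.
Target odds = 19.
Need 1.6ⁿ ≥ 19 ÷ (67/4665) = 88635/67.
1.6¹⁵ ≈1152.92 falls short of 88635/67 but 1.6¹⁶ ≈1844.67 reaches it, so n = 16.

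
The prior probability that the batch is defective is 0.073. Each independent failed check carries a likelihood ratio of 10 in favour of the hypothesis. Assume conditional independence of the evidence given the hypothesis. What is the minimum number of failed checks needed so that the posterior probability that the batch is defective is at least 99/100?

Prior odds = 0.073/0.927 = 73/927.
Likelihood ratio per failed check = 10.
Target posterior odds = 0.99/0.01 = 99.
Require 10ⁿ ≥ 99 ÷ (73/927) = 91773/73.
10³ = 1000 falls short of 91773/73 but 10⁴ = 10000 reaches it, so n = 4.

4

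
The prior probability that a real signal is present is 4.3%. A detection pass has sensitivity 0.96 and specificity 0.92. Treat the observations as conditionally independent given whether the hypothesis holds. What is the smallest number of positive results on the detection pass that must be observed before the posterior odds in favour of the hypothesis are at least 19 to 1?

3

Prior odds: 0.043 ÷ 0.957 = 43/957.
False-positive rate = 1 − 0.92 = 0.08; likelihood ratio of a positive = 0.96/0.08 = 12.
Target odds = 19.
Require 12ⁿ ≥ 19 ÷ (43/957) = 18183/43.
12² = 144 falls short of 18183/43 but 12³ = 1728 reaches it, so n = 3.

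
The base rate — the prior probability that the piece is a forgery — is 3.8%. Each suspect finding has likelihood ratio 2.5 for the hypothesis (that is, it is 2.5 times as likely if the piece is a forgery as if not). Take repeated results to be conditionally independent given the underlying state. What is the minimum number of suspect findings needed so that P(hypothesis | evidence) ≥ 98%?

8

Prior odds: 0.038 ÷ 0.962 = 19/481.
Likelihood ratio per suspect finding = 2.5.
Target posterior odds = 0.98/0.02 = 49.
Need (19/481) × 2.5ⁿ ≥ 49, i.e. 2.5ⁿ ≥ 23569/19.
2.5⁷ = 610.3515625 falls short of 23569/19 but 2.5⁸ = 390625/256 reaches it, so n = 8.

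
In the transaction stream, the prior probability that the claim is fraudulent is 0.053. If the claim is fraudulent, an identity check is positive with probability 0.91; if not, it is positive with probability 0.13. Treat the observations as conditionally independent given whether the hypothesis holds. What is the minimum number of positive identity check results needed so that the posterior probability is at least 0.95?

Prior odds: 0.053 ÷ 0.947 = 53/947.
Likelihood ratio of a positive = 0.91/0.13 = 7.
Target posterior odds = 0.95/0.05 = 19.
Require 7ⁿ ≥ 19 ÷ (53/947) = 17993/53.
7² = 49 falls short of 17993/53 but 7³ = 343 reaches it, so n = 3.

3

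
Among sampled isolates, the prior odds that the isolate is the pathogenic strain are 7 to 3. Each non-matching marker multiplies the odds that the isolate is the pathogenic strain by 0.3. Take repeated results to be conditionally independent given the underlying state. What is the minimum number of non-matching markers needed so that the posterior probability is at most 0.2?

2

Prior odds = 7/3.
Likelihood ratio per non-matching marker = 0.3.
Target odds: 0.2 ÷ 0.8 = 0.25.
Require 0.3ⁿ ≤ 0.25 ÷ (7/3) = 3/28.
0.3¹ = 0.3 is still above 3/28 but 0.3² = 0.09 is at or below it, so n = 2.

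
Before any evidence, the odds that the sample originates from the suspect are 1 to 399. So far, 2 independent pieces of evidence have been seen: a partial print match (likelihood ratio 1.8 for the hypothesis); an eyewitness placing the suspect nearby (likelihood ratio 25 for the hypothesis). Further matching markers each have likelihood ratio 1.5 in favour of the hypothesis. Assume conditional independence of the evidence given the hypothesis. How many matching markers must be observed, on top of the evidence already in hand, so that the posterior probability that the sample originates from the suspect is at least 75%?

9

Prior odds = 1/399.
Combined Bayes factor of the evidence already in hand = 1.8 × 25 = 45.
Odds after that evidence = (1/399) × 45 = 15/133.
Target odds = 0.75/0.25 = 3.
Need 1.5ⁿ ≥ 3 ÷ (15/133) = 26.6.
1.5⁸ = 25.62890625 falls short of 26.6 but 1.5⁹ = 19683/512 reaches it, so n = 9.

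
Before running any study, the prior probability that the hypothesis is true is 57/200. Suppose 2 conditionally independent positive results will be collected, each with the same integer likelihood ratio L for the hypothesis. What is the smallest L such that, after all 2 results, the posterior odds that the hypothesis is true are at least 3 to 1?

Prior odds = 0.285/0.715 = 57/143.
Target odds = 3.
Need L² ≥ 3 ÷ (57/143) = 143/19.
2² = 4 < 143/19 ≤ 9 = 3², so L = 3.

3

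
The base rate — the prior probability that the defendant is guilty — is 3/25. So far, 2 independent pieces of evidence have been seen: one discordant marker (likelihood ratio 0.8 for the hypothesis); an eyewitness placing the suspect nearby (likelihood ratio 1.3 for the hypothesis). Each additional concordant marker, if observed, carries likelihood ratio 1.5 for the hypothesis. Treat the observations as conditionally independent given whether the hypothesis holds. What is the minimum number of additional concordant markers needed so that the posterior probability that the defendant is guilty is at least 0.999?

Prior odds = 0.12/0.88 = 3/22.
Combined Bayes factor of the evidence already in hand = 0.8 × 1.3 = 1.04.
Odds after that evidence = (3/22) × 1.04 = 39/275.
Target odds = 0.999/0.001 = 999.
Need 1.5ⁿ ≥ 999 ÷ (39/275) = 91575/13.
1.5²¹ ≈4987.89 falls short of 91575/13 but 1.5²² ≈7481.83 reaches it, so n = 22.

22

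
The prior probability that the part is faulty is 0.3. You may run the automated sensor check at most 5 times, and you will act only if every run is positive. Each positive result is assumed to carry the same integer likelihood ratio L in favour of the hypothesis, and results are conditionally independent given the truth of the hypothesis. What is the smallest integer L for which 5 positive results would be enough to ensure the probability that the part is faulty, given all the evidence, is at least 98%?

Prior odds = 0.3/0.7 = 3/7.
Target odds = 0.98/0.02 = 49.
Need L⁵ ≥ 49 ÷ (3/7) = 343/3.
2⁵ = 32 < 343/3 ≤ 243 = 3⁵, so L = 3.

3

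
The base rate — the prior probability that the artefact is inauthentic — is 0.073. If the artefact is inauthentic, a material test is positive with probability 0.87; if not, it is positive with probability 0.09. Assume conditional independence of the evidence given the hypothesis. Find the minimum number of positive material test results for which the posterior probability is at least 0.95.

Prior odds: 0.073 ÷ 0.927 = 73/927.
Likelihood ratio of a positive = 0.87/0.09 = 29/3.
Target posterior odds = 0.95/0.05 = 19.
Need (73/927) × (29/3)ⁿ ≥ 19, i.e. (29/3)ⁿ ≥ 17613/73.
(29/3)² = 841/9 falls short of 17613/73 but (29/3)³ = 24389/27 reaches it, so n = 3.

3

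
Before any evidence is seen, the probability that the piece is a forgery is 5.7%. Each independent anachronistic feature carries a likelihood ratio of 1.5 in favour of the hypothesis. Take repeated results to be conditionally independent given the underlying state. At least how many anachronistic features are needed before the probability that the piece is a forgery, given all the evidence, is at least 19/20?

Prior odds = 0.057/0.943 = 57/943.
Likelihood ratio per anachronistic feature = 1.5.
Target posterior odds = 0.95/0.05 = 19.
Need (57/943) × 1.5ⁿ ≥ 19, i.e. 1.5ⁿ ≥ 943/3.
1.5¹⁴ = 4782969/16384 falls short of 943/3 but 1.5¹⁵ = 14348907/32768 reaches it, so n = 15.

15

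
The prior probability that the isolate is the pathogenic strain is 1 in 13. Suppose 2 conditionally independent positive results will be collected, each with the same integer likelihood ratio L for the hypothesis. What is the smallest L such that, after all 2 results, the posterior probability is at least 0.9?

Prior odds = (1/13)/(12/13) = 1/12.
Target odds = 0.9/0.1 = 9.
Need L² ≥ 9 ÷ (1/12) = 108.
10² = 100 < 108 ≤ 121 = 11², so L = 11.

11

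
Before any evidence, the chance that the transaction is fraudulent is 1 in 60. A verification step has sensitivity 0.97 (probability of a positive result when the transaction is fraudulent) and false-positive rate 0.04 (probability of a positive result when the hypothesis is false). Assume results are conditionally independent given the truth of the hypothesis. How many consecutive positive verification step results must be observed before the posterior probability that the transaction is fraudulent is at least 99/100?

3

Prior odds: (1/60) ÷ (59/60) = 1/59.
Likelihood ratio of a positive result = 0.97/0.04 = 24.25.
Target odds: 0.99 ÷ 0.01 = 99.
Require 24.25ⁿ ≥ 99 ÷ (1/59) = 5841.
24.25² = 588.0625 falls short of 5841 but 24.25³ = 912673/64 reaches it, so n = 3.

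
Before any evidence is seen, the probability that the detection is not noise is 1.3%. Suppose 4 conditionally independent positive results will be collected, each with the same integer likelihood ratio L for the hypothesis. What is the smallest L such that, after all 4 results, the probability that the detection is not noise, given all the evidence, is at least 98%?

Prior odds = 0.013/0.987 = 13/987.
Target odds = 0.98/0.02 = 49.
Need L⁴ ≥ 49 ÷ (13/987) = 48363/13.
7⁴ = 2401 < 48363/13 ≤ 4096 = 8⁴, so L = 8.

8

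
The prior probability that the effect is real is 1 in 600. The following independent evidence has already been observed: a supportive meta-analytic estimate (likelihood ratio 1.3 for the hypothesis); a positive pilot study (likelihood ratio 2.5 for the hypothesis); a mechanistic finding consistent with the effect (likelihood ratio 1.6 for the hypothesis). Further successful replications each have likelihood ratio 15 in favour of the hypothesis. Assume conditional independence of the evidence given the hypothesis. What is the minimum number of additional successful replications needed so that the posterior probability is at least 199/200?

Prior odds = (1/600)/(599/600) = 1/599.
Combined Bayes factor of the evidence already in hand = 1.3 × 2.5 × 1.6 = 5.2.
Odds after that evidence = (1/599) × 5.2 = 26/2995.
Target odds = 0.995/0.005 = 199.
Need 15ⁿ ≥ 199 ÷ (26/2995) = 596005/26.
15³ = 3375 falls short of 596005/26 but 15⁴ = 50625 reaches it, so n = 4.

4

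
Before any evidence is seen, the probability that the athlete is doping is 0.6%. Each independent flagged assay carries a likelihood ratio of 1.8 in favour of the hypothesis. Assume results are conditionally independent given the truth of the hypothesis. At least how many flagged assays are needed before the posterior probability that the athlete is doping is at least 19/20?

14

Prior odds = 0.006/0.994 = 3/497.
Likelihood ratio per flagged assay = 1.8.
Target odds: 0.95 ÷ 0.05 = 19.
Need (3/497) × 1.8ⁿ ≥ 19, i.e. 1.8ⁿ ≥ 9443/3.
1.8¹³ ≈2082.3 falls short of 9443/3 but 1.8¹⁴ ≈3748.13 reaches it, so n = 14.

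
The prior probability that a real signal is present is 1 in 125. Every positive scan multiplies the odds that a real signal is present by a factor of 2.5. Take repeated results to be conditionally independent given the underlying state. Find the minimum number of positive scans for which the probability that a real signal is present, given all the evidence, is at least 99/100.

11

Prior odds: 0.008 ÷ 0.992 = 1/124.
Likelihood ratio per positive scan = 2.5.
Target odds: 0.99 ÷ 0.01 = 99.
Need (1/124) × 2.5ⁿ ≥ 99, i.e. 2.5ⁿ ≥ 12276.
2.5¹⁰ = 9765625/1024 falls short of 12276 but 2.5¹¹ = 48828125/2048 reaches it, so n = 11.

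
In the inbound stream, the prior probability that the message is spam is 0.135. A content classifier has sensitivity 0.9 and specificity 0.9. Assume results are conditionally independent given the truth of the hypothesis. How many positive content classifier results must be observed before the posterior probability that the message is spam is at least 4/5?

2

Prior odds = 0.135/0.865 = 27/173.
False-positive rate = 1 − 0.9 = 0.1; likelihood ratio of a positive = 0.9/0.1 = 9.
Target odds: 0.8 ÷ 0.2 = 4.
Require 9ⁿ ≥ 4 ÷ (27/173) = 692/27.
9¹ = 9 falls short of 692/27 but 9² = 81 reaches it, so n = 2.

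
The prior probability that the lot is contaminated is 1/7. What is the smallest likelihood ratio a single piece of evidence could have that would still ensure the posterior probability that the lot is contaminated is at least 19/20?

Prior odds = (1/7)/(6/7) = 1/6.
Target odds = 0.95/0.05 = 19.
Required Bayes factor = 19 ÷ (1/6) = 114.

114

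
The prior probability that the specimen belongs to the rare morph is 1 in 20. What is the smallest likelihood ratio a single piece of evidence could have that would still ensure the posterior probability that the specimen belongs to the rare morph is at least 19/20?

Prior odds = 0.05/0.95 = 1/19.
Target odds = 0.95/0.05 = 19.
Required Bayes factor = 19 ÷ (1/19) = 361.

361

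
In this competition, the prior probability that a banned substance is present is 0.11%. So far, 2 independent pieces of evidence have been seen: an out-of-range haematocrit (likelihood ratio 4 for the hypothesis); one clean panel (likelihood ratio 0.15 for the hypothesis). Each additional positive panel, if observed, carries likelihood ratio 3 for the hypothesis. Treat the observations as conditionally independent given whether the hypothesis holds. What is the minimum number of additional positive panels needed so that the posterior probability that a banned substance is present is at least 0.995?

12

Prior odds = 0.0011/0.9989 = 11/9989.
Combined Bayes factor of the evidence already in hand = 4 × 0.15 = 0.6.
Odds after that evidence = (11/9989) × 0.6 = 33/49945.
Target odds = 0.995/0.005 = 199.
Need 3ⁿ ≥ 199 ÷ (33/49945) = 9939055/33.
3¹¹ = 177147 falls short of 9939055/33 but 3¹² = 531441 reaches it, so n = 12.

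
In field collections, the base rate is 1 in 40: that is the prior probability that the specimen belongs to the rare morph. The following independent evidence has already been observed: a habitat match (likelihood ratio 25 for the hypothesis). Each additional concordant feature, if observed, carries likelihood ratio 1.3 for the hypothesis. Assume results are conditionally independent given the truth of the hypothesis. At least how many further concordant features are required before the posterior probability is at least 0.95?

13

Prior odds = 0.025/0.975 = 1/39.
Bayes factor of the evidence already in hand = 25.
Odds after that evidence = (1/39) × 25 = 25/39.
Target odds = 0.95/0.05 = 19.
Need 1.3ⁿ ≥ 19 ÷ (25/39) = 29.64.
1.3¹² ≈23.2981 falls short of 29.64 but 1.3¹³ ≈30.2875 reaches it, so n = 13.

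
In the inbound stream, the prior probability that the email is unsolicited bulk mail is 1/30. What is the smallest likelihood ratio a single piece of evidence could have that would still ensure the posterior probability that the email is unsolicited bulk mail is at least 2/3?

58

Prior odds = (1/30)/(29/30) = 1/29.
Target odds = (2/3)/(1/3) = 2.
Required Bayes factor = 2 ÷ (1/29) = 58.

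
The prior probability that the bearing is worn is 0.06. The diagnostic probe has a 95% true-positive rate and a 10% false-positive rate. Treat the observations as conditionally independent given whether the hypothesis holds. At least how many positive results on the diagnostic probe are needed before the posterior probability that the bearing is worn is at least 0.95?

3

Prior odds: 0.06 ÷ 0.94 = 3/47.
Likelihood ratio of a positive result = 0.95/0.1 = 9.5.
Target odds: 0.95 ÷ 0.05 = 19.
Need (3/47) × 9.5ⁿ ≥ 19, i.e. 9.5ⁿ ≥ 893/3.
9.5² = 90.25 falls short of 893/3 but 9.5³ = 857.375 reaches it, so n = 3.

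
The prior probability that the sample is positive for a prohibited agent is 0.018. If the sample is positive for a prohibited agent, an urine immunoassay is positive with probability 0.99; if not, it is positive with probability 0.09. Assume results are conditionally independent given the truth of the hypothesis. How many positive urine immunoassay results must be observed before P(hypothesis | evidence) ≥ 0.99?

4

Prior odds = 0.018/0.982 = 9/491.
Likelihood ratio of a positive = 0.99/0.09 = 11.
Target odds: 0.99 ÷ 0.01 = 99.
Need (9/491) × 11ⁿ ≥ 99, i.e. 11ⁿ ≥ 5401.
11³ = 1331 falls short of 5401 but 11⁴ = 14641 reaches it, so n = 4.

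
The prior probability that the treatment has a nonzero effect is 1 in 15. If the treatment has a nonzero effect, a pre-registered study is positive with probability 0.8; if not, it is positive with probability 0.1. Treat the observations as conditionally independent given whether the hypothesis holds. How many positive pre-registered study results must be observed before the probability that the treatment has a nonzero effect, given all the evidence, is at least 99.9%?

5

Prior odds = (1/15)/(14/15) = 1/14.
Likelihood ratio of a positive = 0.8/0.1 = 8.
Target posterior odds = 0.999/0.001 = 999.
Need (1/14) × 8ⁿ ≥ 999, i.e. 8ⁿ ≥ 13986.
8⁴ = 4096 falls short of 13986 but 8⁵ = 32768 reaches it, so n = 5.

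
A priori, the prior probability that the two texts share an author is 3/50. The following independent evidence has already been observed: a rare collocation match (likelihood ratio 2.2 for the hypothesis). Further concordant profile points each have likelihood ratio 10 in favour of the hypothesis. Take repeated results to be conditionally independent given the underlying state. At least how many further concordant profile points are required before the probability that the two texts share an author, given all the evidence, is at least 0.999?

Prior odds = 0.06/0.94 = 3/47.
Bayes factor of the evidence already in hand = 2.2.
Odds after that evidence = (3/47) × 2.2 = 33/235.
Target odds = 0.999/0.001 = 999.
Need 10ⁿ ≥ 999 ÷ (33/235) = 78255/11.
10³ = 1000 falls short of 78255/11 but 10⁴ = 10000 reaches it, so n = 4.

4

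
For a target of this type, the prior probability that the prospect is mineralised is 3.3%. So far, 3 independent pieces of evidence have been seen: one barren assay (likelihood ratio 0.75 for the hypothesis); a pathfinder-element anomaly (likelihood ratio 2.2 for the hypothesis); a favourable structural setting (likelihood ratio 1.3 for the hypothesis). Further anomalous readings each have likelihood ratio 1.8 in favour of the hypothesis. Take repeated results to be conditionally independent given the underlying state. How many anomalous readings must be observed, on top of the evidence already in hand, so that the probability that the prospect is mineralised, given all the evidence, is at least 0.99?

13

Prior odds = 0.033/0.967 = 33/967.
Combined Bayes factor of the evidence already in hand = 0.75 × 2.2 × 1.3 = 2.145.
Odds after that evidence = (33/967) × 2.145 = 14157/193400.
Target odds = 0.99/0.01 = 99.
Need 1.8ⁿ ≥ 99 ÷ (14157/193400) = 193400/143.
1.8¹² ≈1156.83 falls short of 193400/143 but 1.8¹³ ≈2082.3 reaches it, so n = 13.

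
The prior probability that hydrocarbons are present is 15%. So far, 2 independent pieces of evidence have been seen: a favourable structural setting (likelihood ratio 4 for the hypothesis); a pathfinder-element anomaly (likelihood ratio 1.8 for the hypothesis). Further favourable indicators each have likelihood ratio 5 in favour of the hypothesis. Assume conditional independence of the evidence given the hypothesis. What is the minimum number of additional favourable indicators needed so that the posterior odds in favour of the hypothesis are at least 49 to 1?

3

Prior odds = 0.15/0.85 = 3/17.
Combined Bayes factor of the evidence already in hand = 4 × 1.8 = 7.2.
Odds after that evidence = (3/17) × 7.2 = 108/85.
Target odds = 49.
Need 5ⁿ ≥ 49 ÷ (108/85) = 4165/108.
5² = 25 falls short of 4165/108 but 5³ = 125 reaches it, so n = 3.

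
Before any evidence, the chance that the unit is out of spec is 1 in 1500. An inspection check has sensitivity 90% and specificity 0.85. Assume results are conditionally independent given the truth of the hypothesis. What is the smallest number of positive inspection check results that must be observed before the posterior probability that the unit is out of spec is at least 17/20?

Prior odds: (1/1500) ÷ (1499/1500) = 1/1499.
False-positive rate = 1 − 0.85 = 0.15; likelihood ratio of a positive = 0.9/0.15 = 6.
Target posterior odds = 0.85/0.15 = 17/3.
Require 6ⁿ ≥ 17/3 ÷ (1/1499) = 25483/3.
6⁵ = 7776 falls short of 25483/3 but 6⁶ = 46656 reaches it, so n = 6.

6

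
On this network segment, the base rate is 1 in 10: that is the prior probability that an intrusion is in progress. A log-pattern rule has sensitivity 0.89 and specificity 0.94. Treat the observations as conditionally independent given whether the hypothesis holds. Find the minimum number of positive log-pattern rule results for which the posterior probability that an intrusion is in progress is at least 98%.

3

Prior odds: 0.1 ÷ 0.9 = 1/9.
False-positive rate = 1 − 0.94 = 0.06; likelihood ratio of a positive = 0.89/0.06 = 89/6.
Target posterior odds = 0.98/0.02 = 49.
Require (89/6)ⁿ ≥ 49 ÷ (1/9) = 441.
(89/6)² = 7921/36 falls short of 441 but (89/6)³ = 704969/216 reaches it, so n = 3.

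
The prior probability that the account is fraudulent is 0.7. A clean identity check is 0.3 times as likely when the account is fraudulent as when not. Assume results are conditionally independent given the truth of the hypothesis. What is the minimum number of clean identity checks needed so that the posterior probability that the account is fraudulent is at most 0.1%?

Prior odds = 0.7/0.3 = 7/3.
Likelihood ratio per clean identity check = 0.3.
Target odds: 0.001 ÷ 0.999 = 1/999.
Need (7/3) × 0.3ⁿ ≤ 1/999, i.e. 0.3ⁿ ≤ 1/2331.
0.3⁶ = 729/1000000 is still above 1/2331 but 0.3⁷ = 2187/10000000 is at or below it, so n = 7.

7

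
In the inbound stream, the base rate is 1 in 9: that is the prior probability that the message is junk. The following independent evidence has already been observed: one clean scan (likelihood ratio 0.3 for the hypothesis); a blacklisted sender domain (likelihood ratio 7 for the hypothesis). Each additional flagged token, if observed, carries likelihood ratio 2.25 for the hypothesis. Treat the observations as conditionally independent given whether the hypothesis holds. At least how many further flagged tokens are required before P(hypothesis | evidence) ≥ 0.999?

11

Prior odds = (1/9)/(8/9) = 0.125.
Combined Bayes factor of the evidence already in hand = 0.3 × 7 = 2.1.
Odds after that evidence = 0.125 × 2.1 = 0.2625.
Target odds = 0.999/0.001 = 999.
Need 2.25ⁿ ≥ 999 ÷ 0.2625 = 26640/7.
2.25¹⁰ ≈3325.26 falls short of 26640/7 but 2.25¹¹ ≈7481.83 reaches it, so n = 11.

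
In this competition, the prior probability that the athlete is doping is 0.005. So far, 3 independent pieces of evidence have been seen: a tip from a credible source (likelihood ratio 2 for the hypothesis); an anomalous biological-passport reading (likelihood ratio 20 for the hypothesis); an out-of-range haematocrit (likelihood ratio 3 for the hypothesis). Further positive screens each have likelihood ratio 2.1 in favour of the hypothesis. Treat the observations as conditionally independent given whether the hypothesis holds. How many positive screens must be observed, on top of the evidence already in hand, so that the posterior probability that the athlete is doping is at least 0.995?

Prior odds = 0.005/0.995 = 1/199.
Combined Bayes factor of the evidence already in hand = 2 × 20 × 3 = 120.
Odds after that evidence = (1/199) × 120 = 120/199.
Target odds = 0.995/0.005 = 199.
Need 2.1ⁿ ≥ 199 ÷ (120/199) = 39601/120.
2.1⁷ ≈180.109 falls short of 39601/120 but 2.1⁸ ≈378.229 reaches it, so n = 8.

8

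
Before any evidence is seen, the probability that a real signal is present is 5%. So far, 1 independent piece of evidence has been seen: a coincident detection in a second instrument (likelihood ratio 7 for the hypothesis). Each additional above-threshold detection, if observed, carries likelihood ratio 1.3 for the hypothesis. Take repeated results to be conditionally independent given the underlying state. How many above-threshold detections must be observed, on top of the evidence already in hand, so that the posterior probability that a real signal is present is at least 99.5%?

24

Prior odds = 0.05/0.95 = 1/19.
Bayes factor of the evidence already in hand = 7.
Odds after that evidence = (1/19) × 7 = 7/19.
Target odds = 0.995/0.005 = 199.
Need 1.3ⁿ ≥ 199 ÷ (7/19) = 3781/7.
1.3²³ ≈417.539 falls short of 3781/7 but 1.3²⁴ ≈542.801 reaches it, so n = 24.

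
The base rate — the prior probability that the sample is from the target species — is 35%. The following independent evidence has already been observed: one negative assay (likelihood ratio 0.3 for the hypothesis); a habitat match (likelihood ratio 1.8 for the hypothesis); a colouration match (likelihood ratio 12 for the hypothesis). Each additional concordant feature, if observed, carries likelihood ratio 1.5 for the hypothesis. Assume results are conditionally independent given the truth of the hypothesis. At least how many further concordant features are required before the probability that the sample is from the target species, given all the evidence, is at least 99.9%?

14

Prior odds = 0.35/0.65 = 7/13.
Combined Bayes factor of the evidence already in hand = 0.3 × 1.8 × 12 = 6.48.
Odds after that evidence = (7/13) × 6.48 = 1134/325.
Target odds = 0.999/0.001 = 999.
Need 1.5ⁿ ≥ 999 ÷ (1134/325) = 12025/42.
1.5¹³ = 1594323/8192 falls short of 12025/42 but 1.5¹⁴ = 4782969/16384 reaches it, so n = 14.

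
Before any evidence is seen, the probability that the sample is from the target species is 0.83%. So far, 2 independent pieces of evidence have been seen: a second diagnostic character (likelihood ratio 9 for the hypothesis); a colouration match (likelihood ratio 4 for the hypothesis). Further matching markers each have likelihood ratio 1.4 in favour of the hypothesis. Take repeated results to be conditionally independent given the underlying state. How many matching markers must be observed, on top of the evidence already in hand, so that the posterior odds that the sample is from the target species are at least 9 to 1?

11

Prior odds = 0.0083/0.9917 = 83/9917.
Combined Bayes factor of the evidence already in hand = 9 × 4 = 36.
Odds after that evidence = (83/9917) × 36 = 2988/9917.
Target odds = 9.
Need 1.4ⁿ ≥ 9 ÷ (2988/9917) = 9917/332.
1.4¹⁰ = 282475249/9765625 falls short of 9917/332 but 1.4¹¹ ≈40.4957 reaches it, so n = 11.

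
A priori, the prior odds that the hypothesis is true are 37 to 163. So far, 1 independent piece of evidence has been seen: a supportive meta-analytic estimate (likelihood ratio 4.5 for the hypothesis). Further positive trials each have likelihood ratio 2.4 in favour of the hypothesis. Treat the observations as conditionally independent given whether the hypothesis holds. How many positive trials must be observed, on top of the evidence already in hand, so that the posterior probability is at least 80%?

Prior odds = 37/163.
Bayes factor of the evidence already in hand = 4.5.
Odds after that evidence = (37/163) × 4.5 = 333/326.
Target odds = 0.8/0.2 = 4.
Need 2.4ⁿ ≥ 4 ÷ (333/326) = 1304/333.
2.4¹ = 2.4 falls short of 1304/333 but 2.4² = 5.76 reaches it, so n = 2.

2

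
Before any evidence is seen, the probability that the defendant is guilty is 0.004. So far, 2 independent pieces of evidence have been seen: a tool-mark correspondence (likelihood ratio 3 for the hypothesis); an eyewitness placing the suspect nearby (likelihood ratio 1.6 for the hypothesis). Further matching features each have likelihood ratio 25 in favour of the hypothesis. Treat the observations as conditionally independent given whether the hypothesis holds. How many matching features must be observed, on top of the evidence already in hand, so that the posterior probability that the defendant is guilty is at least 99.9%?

Prior odds = 0.004/0.996 = 1/249.
Combined Bayes factor of the evidence already in hand = 3 × 1.6 = 4.8.
Odds after that evidence = (1/249) × 4.8 = 8/415.
Target odds = 0.999/0.001 = 999.
Need 25ⁿ ≥ 999 ÷ (8/415) = 51823.125.
25³ = 15625 falls short of 51823.125 but 25⁴ = 390625 reaches it, so n = 4.

4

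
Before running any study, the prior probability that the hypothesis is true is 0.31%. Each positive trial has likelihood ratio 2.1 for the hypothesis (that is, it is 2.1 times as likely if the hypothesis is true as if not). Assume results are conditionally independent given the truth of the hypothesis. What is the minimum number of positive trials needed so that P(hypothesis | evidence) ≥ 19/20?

Prior odds = 0.0031/0.9969 = 31/9969.
Likelihood ratio per positive trial = 2.1.
Target odds: 0.95 ÷ 0.05 = 19.
Require 2.1ⁿ ≥ 19 ÷ (31/9969) = 189411/31.
2.1¹¹ ≈3502.78 falls short of 189411/31 but 2.1¹² ≈7355.83 reaches it, so n = 12.

12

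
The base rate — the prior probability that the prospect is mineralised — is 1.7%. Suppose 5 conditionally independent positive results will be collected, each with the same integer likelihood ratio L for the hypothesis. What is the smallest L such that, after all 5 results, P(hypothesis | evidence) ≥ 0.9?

Prior odds = 0.017/0.983 = 17/983.
Target odds = 0.9/0.1 = 9.
Need L⁵ ≥ 9 ÷ (17/983) = 8847/17.
3⁵ = 243 < 8847/17 ≤ 1024 = 4⁵, so L = 4.

4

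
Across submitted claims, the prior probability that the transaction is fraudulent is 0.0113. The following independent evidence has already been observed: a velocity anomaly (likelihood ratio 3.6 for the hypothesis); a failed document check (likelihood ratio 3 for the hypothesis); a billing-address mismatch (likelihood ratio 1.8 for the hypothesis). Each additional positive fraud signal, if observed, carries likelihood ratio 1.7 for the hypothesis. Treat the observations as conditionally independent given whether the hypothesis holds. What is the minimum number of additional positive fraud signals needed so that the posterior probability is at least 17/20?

7

Prior odds = 0.0113/0.9887 = 113/9887.
Combined Bayes factor of the evidence already in hand = 3.6 × 3 × 1.8 = 19.44.
Odds after that evidence = (113/9887) × 19.44 = 54918/247175.
Target odds = 0.85/0.15 = 17/3.
Need 1.7ⁿ ≥ 17/3 ÷ (54918/247175) = 4201975/164754.
1.7⁶ = 24137569/1000000 falls short of 4201975/164754 but 1.7⁷ = 410338673/10000000 reaches it, so n = 7.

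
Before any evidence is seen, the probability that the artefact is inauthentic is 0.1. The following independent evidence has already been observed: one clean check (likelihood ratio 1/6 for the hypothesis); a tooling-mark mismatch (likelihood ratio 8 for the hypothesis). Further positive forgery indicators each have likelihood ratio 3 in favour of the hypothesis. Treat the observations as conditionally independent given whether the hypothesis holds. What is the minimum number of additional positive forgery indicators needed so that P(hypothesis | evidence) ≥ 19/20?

Prior odds = 0.1/0.9 = 1/9.
Combined Bayes factor of the evidence already in hand = (1/6) × 8 = 4/3.
Odds after that evidence = (1/9) × 4/3 = 4/27.
Target odds = 0.95/0.05 = 19.
Need 3ⁿ ≥ 19 ÷ (4/27) = 128.25.
3⁴ = 81 falls short of 128.25 but 3⁵ = 243 reaches it, so n = 5.

5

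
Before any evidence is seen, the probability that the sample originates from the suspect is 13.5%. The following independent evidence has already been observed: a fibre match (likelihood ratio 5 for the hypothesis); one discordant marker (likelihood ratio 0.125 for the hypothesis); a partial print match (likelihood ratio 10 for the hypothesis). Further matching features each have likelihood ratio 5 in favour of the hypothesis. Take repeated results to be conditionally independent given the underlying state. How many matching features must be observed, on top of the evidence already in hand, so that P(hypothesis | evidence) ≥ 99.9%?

Prior odds = 0.135/0.865 = 27/173.
Combined Bayes factor of the evidence already in hand = 5 × 0.125 × 10 = 6.25.
Odds after that evidence = (27/173) × 6.25 = 675/692.
Target odds = 0.999/0.001 = 999.
Need 5ⁿ ≥ 999 ÷ (675/692) = 1024.16.
5⁴ = 625 falls short of 1024.16 but 5⁵ = 3125 reaches it, so n = 5.

5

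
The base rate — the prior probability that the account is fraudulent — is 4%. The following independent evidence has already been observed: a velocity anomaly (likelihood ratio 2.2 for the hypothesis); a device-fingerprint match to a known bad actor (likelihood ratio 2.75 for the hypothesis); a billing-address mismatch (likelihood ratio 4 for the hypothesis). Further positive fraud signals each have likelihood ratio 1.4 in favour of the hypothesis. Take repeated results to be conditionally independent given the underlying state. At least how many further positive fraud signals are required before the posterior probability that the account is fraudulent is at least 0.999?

21

Prior odds = 0.04/0.96 = 1/24.
Combined Bayes factor of the evidence already in hand = 2.2 × 2.75 × 4 = 24.2.
Odds after that evidence = (1/24) × 24.2 = 121/120.
Target odds = 0.999/0.001 = 999.
Need 1.4ⁿ ≥ 999 ÷ (121/120) = 119880/121.
1.4²⁰ ≈836.683 falls short of 119880/121 but 1.4²¹ ≈1171.36 reaches it, so n = 21.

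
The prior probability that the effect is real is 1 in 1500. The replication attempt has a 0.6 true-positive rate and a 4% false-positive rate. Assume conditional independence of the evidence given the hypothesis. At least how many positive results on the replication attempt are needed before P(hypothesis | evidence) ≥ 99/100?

5

Prior odds = (1/1500)/(1499/1500) = 1/1499.
Likelihood ratio of a positive result = 0.6/0.04 = 15.
Target posterior odds = 0.99/0.01 = 99.
Need (1/1499) × 15ⁿ ≥ 99, i.e. 15ⁿ ≥ 148401.
15⁴ = 50625 falls short of 148401 but 15⁵ = 759375 reaches it, so n = 5.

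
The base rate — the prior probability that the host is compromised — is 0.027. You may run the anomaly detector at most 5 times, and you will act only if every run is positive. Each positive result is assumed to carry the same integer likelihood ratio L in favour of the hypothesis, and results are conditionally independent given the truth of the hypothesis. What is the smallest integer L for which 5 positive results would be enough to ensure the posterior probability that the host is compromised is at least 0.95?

4

Prior odds = 0.027/0.973 = 27/973.
Target odds = 0.95/0.05 = 19.
Need L⁵ ≥ 19 ÷ (27/973) = 18487/27.
3⁵ = 243 < 18487/27 ≤ 1024 = 4⁵, so L = 4.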